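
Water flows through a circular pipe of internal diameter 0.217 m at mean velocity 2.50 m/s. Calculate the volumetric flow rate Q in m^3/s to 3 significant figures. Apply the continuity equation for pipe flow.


Approach: apply the continuity equation for pipe flow, Q = A * v with A = pi*(D/2)^2.
A = pi*(0.217/2)^2 = 0.036984 m^2
Q = 0.036984 * 2.50 = 0.0925 m^3/s
Therefore the volumetric flow rate Q = 0.0925 m^3/s.


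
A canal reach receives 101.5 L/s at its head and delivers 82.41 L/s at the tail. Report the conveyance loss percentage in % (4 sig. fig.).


Approach: apply the conveyance loss ratio, loss% = ((Q_head - Q_tail)/Q_head)*100.
loss = ((101.5 - 82.41)/101.5)*100 = 18.81 %
Therefore the conveyance loss percentage = 18.81 %.


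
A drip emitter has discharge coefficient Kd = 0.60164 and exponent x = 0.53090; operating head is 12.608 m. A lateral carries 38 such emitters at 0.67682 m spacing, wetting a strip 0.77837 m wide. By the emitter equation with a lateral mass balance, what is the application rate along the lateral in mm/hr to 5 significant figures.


Approach: apply the emitter equation with a lateral mass balance, q = Kd*h^x; Q = n*q; rate = Q/(n*spacing*width).
Step 1 — single emitter flow (q = Kd*h^x):
  q = 0.60164 * 12.608^0.53090 = 2.310307 L/hr
Step 2 — total lateral flow: Q = 38 * 2.310307 = 87.79168 L/hr
Step 3 — wetted area: A = 38 * 0.67682 * 0.77837 = 20.01902 m^2
Step 4 — application rate: Q/A = 87.79168/20.01902 = 4.3854 mm/hr
Therefore the application rate along the lateral = 4.3854 mm/hr.


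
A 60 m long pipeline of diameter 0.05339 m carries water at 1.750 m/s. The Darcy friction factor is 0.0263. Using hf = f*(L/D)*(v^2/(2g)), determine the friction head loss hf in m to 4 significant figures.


hf = 0.0263 * (60/0.05339) * (1.750^2 / (2*9.81))
hf = 4.613 m
Therefore the friction head loss hf = 4.613 m.


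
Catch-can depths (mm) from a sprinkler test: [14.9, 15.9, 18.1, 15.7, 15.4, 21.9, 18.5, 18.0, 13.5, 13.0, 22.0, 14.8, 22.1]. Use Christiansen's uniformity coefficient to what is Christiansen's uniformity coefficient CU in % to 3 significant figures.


Approach: apply Christiansen's uniformity coefficient, CU = (1 - mean_abs_deviation/mean)*100.
mean = 17.215 mm
mean |d_i - mean| = 2.6627 mm
CU = (1 - 2.6627/17.215)*100 = 84.5 %
Therefore Christiansen's uniformity coefficient CU = 84.5 %.


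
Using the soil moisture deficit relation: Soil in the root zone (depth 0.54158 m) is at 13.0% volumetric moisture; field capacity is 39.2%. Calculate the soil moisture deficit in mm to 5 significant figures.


Approach: apply the soil moisture deficit relation, SMD = (FC - theta)/100 * depth * 1000.
SMD = (39.2 - 13.0)/100 * 0.54158 * 1000 = 141.89 mm
Therefore the soil moisture deficit = 141.89 mm.


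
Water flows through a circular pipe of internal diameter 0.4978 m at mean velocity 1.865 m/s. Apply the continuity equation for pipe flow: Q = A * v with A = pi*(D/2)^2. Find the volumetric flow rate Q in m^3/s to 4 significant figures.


A = pi*(0.4978/2)^2 = 0.194625 m^2
Q = 0.194625 * 1.865 = 0.3630 m^3/s
Therefore the volumetric flow rate Q = 0.3630 m^3/s.


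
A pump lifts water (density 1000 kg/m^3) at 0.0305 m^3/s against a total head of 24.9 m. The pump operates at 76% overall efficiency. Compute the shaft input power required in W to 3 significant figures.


Approach: apply hydraulic power then efficiency conversion, P = rho*g*Q*H; P_in = P/eta.
Step 1 — hydraulic power (P = rho*g*Q*H):
  P = 1000 * 9.81 * 0.0305 * 24.9 = 7450.2 W
Step 2 — input power: P_in = P/eta = 7450.2 / 0.76 = 9800 W
Therefore the shaft input power required = 9800 W.


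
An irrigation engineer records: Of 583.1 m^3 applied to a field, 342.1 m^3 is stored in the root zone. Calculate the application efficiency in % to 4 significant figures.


Approach: apply the application efficiency ratio, Ea = (stored/applied)*100.
Ea = (342.1/583.1)*100 = 58.67 %
Therefore the application efficiency = 58.67 %.


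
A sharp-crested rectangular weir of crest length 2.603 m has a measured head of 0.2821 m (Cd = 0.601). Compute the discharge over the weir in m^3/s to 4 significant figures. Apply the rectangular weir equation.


Approach: apply the rectangular weir equation, Q = (2/3)*Cd*L*sqrt(2g)*H^1.5.
Q = (2/3)*0.601*2.603*sqrt(2*9.81)*0.2821^1.5 = 0.6922 m^3/s
Therefore the discharge over the weir = 0.6922 m^3/s.


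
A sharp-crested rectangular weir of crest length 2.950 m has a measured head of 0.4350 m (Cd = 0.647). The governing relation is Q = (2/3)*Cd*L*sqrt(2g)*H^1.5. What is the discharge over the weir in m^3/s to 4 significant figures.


Q = (2/3)*0.647*2.950*sqrt(2*9.81)*0.4350^1.5 = 1.617 m^3/s
Therefore the discharge over the weir = 1.617 m^3/s.


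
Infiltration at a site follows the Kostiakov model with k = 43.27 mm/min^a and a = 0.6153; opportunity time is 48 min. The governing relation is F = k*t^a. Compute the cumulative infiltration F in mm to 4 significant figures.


F = 43.27 * 48^0.6153 = 468.4 mm
Therefore the cumulative infiltration F = 468.4 mm.


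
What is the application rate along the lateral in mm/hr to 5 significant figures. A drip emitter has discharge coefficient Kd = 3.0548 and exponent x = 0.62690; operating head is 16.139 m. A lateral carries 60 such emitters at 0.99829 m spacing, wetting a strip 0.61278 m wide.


Approach: apply the emitter equation with a lateral mass balance, q = Kd*h^x; Q = n*q; rate = Q/(n*spacing*width).
Step 1 — single emitter flow (q = Kd*h^x):
  q = 3.0548 * 16.139^0.62690 = 17.46629 L/hr
Step 2 — total lateral flow: Q = 60 * 17.46629 = 1047.977 L/hr
Step 3 — wetted area: A = 60 * 0.99829 * 0.61278 = 36.70393 m^2
Step 4 — application rate: Q/A = 1047.977/36.70393 = 28.552 mm/hr
Therefore the application rate along the lateral = 28.552 mm/hr.


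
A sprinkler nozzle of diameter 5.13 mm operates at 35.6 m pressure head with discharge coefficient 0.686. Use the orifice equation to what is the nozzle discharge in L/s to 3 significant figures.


Approach: apply the orifice equation, Q = Cd*A*sqrt(2*g*h), A = pi*(d/2)^2.
A = pi*(5.13e-3/2)^2 = 2.0669e-05 m^2
Q = 0.686 * 2.0669e-05 * sqrt(2*9.81*35.6) * 1000 = 0.375 L/s
Therefore the nozzle discharge = 0.375 L/s.


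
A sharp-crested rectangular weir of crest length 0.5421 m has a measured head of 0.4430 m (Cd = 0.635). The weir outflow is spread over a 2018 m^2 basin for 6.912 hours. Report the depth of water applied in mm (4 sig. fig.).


Approach: apply the rectangular weir equation with a volume-to-depth conversion, Q = (2/3)*Cd*L*sqrt(2g)*H^1.5; d = Q*t/A * 1000.
Step 1 — weir discharge:
  Q = (2/3)*0.635*0.5421*sqrt(2*9.81)*0.4430^1.5 = 0.299721 m^3/s
Step 2 — volume: V = 0.299721 * 6.912*3600 = 7458.01 m^3
Step 3 — depth: d = V/A * 1000 = 7458.01/2018 * 1000 = 3696 mm
Therefore the depth of water applied = 3696 mm.


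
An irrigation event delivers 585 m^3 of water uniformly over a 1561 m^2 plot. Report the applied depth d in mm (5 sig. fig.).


Approach: apply depth from volume over area, d = (V/A)*1000.
d = (585 / 1561) * 1000 = 374.76 mm
Therefore the applied depth d = 374.76 mm.


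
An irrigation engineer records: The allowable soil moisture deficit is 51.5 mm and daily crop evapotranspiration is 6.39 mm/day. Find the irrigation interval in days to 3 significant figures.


Approach: apply the irrigation interval relation, interval = SMD / ETc.
interval = 51.5 / 6.39 = 8.06 days
Therefore the irrigation interval = 8.06 days.


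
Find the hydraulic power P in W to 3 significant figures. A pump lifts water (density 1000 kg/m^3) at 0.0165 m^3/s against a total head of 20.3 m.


Approach: apply the hydraulic power relation, P = rho*g*Q*H.
P = 1000 * 9.81 * 0.0165 * 20.3 = 3290 W
Therefore the hydraulic power P = 3290 W.


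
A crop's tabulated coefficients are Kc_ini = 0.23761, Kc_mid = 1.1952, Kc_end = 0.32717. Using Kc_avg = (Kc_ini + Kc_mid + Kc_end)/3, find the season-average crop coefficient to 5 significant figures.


Kc_avg = (0.23761 + 1.1952 + 0.32717)/3 = 0.58666
Therefore the season-average crop coefficient = 0.58666.


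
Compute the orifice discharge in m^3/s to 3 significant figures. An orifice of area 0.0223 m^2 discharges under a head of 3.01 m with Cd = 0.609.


Approach: apply the orifice equation, Q = Cd*A*sqrt(2*g*h).
Q = 0.609 * 0.0223 * sqrt(2*9.81*3.01) = 0.104 m^3/s
Therefore the orifice discharge = 0.104 m^3/s.


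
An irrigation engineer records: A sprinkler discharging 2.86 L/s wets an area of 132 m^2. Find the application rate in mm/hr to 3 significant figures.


Approach: apply the application rate relation, rate = (Q/A)*3600.
rate = (2.86 / 132) * 3600 = 78.0 mm/hr
Therefore the application rate = 78.0 mm/hr.


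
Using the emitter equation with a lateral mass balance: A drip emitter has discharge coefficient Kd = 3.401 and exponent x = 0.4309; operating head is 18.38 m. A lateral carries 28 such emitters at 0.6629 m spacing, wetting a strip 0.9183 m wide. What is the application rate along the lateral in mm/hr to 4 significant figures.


Approach: apply the emitter equation with a lateral mass balance, q = Kd*h^x; Q = n*q; rate = Q/(n*spacing*width).
Step 1 — single emitter flow (q = Kd*h^x):
  q = 3.401 * 18.38^0.4309 = 11.9238 L/hr
Step 2 — total lateral flow: Q = 28 * 11.9238 = 333.865 L/hr
Step 3 — wetted area: A = 28 * 0.6629 * 0.9183 = 17.0447 m^2
Step 4 — application rate: Q/A = 333.865/17.0447 = 19.59 mm/hr
Therefore the application rate along the lateral = 19.59 mm/hr.


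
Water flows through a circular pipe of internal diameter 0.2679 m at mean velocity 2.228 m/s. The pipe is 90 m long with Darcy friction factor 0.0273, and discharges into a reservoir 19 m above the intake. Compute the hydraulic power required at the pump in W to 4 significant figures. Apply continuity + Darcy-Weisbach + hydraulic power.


Approach: apply continuity + Darcy-Weisbach + hydraulic power, Q = A*v; hf = f*(L/D)*(v^2/(2g)); H = static + hf; P = rho*g*Q*H.
Step 1 — flow rate (continuity, Q = A*v):
  A = pi*(0.2679/2)^2 = 0.0563683 m^2
  Q = 0.0563683 * 2.228 = 0.125589 m^3/s
Step 2 — friction head loss (Darcy-Weisbach):
  hf = 0.0273 * (90/0.2679) * (2.228^2 / (2*9.81))
  hf = 2.32041 m
Step 3 — total head: H = 19 + 2.32041 = 21.3204 m
Step 4 — hydraulic power (P = rho*g*Q*H):
  P = 1000 * 9.81 * 0.125589 * 21.3204 = 26270 W
Therefore the hydraulic power required at the pump = 26270 W.


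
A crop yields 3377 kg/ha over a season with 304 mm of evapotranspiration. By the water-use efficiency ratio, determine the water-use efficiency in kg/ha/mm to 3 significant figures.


Approach: apply the water-use efficiency ratio, WUE = yield/ET.
WUE = 3377 / 304 = 11.1 kg/ha/mm
Therefore the water-use efficiency = 11.1 kg/ha/mm.


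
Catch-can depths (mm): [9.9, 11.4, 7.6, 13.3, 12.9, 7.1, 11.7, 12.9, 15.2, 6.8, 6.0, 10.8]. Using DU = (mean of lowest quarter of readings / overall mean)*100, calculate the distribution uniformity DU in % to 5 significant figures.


sorted lowest 3 of 12: [6.0, 6.8, 7.1] -> mean = 6.633333 mm
overall mean = 10.46667 mm
DU = (6.633333/10.46667)*100 = 63.376 %
Therefore the distribution uniformity DU = 63.376 %.


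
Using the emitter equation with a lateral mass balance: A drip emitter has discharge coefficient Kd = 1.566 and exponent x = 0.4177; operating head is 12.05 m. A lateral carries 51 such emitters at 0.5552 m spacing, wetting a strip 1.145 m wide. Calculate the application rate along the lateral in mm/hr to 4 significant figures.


Approach: apply the emitter equation with a lateral mass balance, q = Kd*h^x; Q = n*q; rate = Q/(n*spacing*width).
Step 1 — single emitter flow (q = Kd*h^x):
  q = 1.566 * 12.05^0.4177 = 4.42915 L/hr
Step 2 — total lateral flow: Q = 51 * 4.42915 = 225.886 L/hr
Step 3 — wetted area: A = 51 * 0.5552 * 1.145 = 32.4209 m^2
Step 4 — application rate: Q/A = 225.886/32.4209 = 6.967 mm/hr
Therefore the application rate along the lateral = 6.967 mm/hr.


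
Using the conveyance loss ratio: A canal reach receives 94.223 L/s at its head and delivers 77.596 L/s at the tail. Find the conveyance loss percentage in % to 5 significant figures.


Approach: apply the conveyance loss ratio, loss% = ((Q_head - Q_tail)/Q_head)*100.
loss = ((94.223 - 77.596)/94.223)*100 = 17.646 %
Therefore the conveyance loss percentage = 17.646 %.


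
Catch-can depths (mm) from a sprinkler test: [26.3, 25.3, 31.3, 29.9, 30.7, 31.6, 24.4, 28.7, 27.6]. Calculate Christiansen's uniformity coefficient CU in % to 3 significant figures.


Approach: apply Christiansen's uniformity coefficient, CU = (1 - mean_abs_deviation/mean)*100.
mean = 28.422 mm
mean |d_i - mean| = 2.2420 mm
CU = (1 - 2.2420/28.422)*100 = 92.1 %
Therefore Christiansen's uniformity coefficient CU = 92.1 %.


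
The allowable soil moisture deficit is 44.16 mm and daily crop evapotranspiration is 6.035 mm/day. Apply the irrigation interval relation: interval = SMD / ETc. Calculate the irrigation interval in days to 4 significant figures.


interval = 44.16 / 6.035 = 7.317 days
Therefore the irrigation interval = 7.317 days.


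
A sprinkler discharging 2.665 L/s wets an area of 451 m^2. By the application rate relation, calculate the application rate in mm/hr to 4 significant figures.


Approach: apply the application rate relation, rate = (Q/A)*3600.
rate = (2.665 / 451) * 3600 = 21.27 mm/hr
Therefore the application rate = 21.27 mm/hr.


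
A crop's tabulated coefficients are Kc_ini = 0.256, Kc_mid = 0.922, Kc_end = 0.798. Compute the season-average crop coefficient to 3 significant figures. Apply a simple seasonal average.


Approach: apply a simple seasonal average, Kc_avg = (Kc_ini + Kc_mid + Kc_end)/3.
Kc_avg = (0.256 + 0.922 + 0.798)/3 = 0.659
Therefore the season-average crop coefficient = 0.659.


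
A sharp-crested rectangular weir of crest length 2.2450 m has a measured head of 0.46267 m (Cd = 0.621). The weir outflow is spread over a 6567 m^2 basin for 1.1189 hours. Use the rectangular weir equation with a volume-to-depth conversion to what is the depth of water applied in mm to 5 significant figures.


Approach: apply the rectangular weir equation with a volume-to-depth conversion, Q = (2/3)*Cd*L*sqrt(2g)*H^1.5; d = Q*t/A * 1000.
Step 1 — weir discharge:
  Q = (2/3)*0.621*2.2450*sqrt(2*9.81)*0.46267^1.5 = 1.295607 m^3/s
Step 2 — volume: V = 1.295607 * 1.1189*3600 = 5218.756 m^3
Step 3 — depth: d = V/A * 1000 = 5218.756/6567 * 1000 = 794.69 mm
Therefore the depth of water applied = 794.69 mm.


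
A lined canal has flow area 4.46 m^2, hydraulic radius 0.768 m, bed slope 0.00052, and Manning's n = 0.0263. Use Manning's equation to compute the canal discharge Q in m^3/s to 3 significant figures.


Approach: apply Manning's equation, Q = (1/n)*A*R^(2/3)*S^(1/2).
Q = (1/0.0263) * 4.46 * 0.768^(2/3) * 0.00052^(1/2) = 3.24 m^3/s
Therefore the canal discharge Q = 3.24 m^3/s.


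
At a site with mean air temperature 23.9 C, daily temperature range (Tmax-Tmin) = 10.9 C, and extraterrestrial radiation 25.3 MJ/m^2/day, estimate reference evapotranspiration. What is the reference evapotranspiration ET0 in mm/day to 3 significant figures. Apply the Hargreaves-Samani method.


Approach: apply the Hargreaves-Samani method, ET0 = 0.0023*(Tmean+17.8)*sqrt(Tmax-Tmin)*0.408*Ra.
ET0 = 0.0023*(23.9+17.8)*sqrt(10.9)*0.408*25.3 = 3.27 mm/day
Therefore the reference evapotranspiration ET0 = 3.27 mm/day.


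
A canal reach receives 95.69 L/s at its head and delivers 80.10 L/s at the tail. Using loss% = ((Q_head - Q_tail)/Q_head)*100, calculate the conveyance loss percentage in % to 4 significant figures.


loss = ((95.69 - 80.10)/95.69)*100 = 16.29 %
Therefore the conveyance loss percentage = 16.29 %.


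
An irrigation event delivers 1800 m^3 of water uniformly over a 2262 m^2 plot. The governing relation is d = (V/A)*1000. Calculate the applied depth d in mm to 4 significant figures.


d = (1800 / 2262) * 1000 = 795.8 mm
Therefore the applied depth d = 795.8 mm.


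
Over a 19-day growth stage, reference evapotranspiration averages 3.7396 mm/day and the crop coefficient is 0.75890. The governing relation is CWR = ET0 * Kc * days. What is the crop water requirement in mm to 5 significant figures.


CWR = 3.7396 * 0.75890 * 19 = 53.922 mm
Therefore the crop water requirement = 53.922 mm.


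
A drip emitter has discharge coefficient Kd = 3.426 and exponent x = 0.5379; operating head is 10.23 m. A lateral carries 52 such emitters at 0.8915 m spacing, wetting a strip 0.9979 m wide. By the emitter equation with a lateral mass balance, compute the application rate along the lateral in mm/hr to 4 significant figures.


Approach: apply the emitter equation with a lateral mass balance, q = Kd*h^x; Q = n*q; rate = Q/(n*spacing*width).
Step 1 — single emitter flow (q = Kd*h^x):
  q = 3.426 * 10.23^0.5379 = 11.9674 L/hr
Step 2 — total lateral flow: Q = 52 * 11.9674 = 622.304 L/hr
Step 3 — wetted area: A = 52 * 0.8915 * 0.9979 = 46.2606 m^2
Step 4 — application rate: Q/A = 622.304/46.2606 = 13.45 mm/hr
Therefore the application rate along the lateral = 13.45 mm/hr.


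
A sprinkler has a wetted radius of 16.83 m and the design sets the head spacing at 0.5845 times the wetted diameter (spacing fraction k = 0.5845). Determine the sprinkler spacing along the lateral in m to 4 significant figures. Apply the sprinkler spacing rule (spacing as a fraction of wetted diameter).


Approach: apply the sprinkler spacing rule (spacing as a fraction of wetted diameter), S = k*(2*R).
S = 0.5845 * (2 * 16.83) = 19.67 m
Therefore the sprinkler spacing along the lateral = 19.67 m.


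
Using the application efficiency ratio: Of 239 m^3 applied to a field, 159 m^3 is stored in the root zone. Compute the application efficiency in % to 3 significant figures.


Approach: apply the application efficiency ratio, Ea = (stored/applied)*100.
Ea = (159/239)*100 = 66.5 %
Therefore the application efficiency = 66.5 %.


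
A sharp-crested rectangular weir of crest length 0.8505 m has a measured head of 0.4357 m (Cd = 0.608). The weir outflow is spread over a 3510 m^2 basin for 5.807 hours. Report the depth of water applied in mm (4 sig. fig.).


Approach: apply the rectangular weir equation with a volume-to-depth conversion, Q = (2/3)*Cd*L*sqrt(2g)*H^1.5; d = Q*t/A * 1000.
Step 1 — weir discharge:
  Q = (2/3)*0.608*0.8505*sqrt(2*9.81)*0.4357^1.5 = 0.439155 m^3/s
Step 2 — volume: V = 0.439155 * 5.807*3600 = 9180.62 m^3
Step 3 — depth: d = V/A * 1000 = 9180.62/3510 * 1000 = 2616 mm
Therefore the depth of water applied = 2616 mm.


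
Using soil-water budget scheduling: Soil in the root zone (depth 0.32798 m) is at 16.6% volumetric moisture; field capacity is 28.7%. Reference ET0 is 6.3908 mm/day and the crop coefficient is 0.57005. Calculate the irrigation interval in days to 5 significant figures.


Approach: apply soil-water budget scheduling, SMD = (FC-theta)/100*depth*1000; ETc = ET0*Kc; interval = SMD/ETc.
Step 1 — soil moisture deficit:
  SMD = (28.7 - 16.6)/100 * 0.32798 * 1000 = 39.68558 mm
Step 2 — daily crop ET (ETc = ET0*Kc):
  ETc = 6.3908 * 0.57005 = 3.643076 mm/day
Step 3 — irrigation interval (SMD/ETc):
  interval = 39.68558 / 3.643076 = 10.893 days
Therefore the irrigation interval = 10.893 days.


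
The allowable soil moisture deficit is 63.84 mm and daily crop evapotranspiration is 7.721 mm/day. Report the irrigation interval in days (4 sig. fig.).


Approach: apply the irrigation interval relation, interval = SMD / ETc.
interval = 63.84 / 7.721 = 8.268 days
Therefore the irrigation interval = 8.268 days.


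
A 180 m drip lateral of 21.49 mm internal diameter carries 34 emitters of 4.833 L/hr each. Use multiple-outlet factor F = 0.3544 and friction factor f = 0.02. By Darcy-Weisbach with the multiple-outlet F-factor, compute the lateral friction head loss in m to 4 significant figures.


Approach: apply Darcy-Weisbach with the multiple-outlet F-factor, Q = n*q/(3600*1000) m^3/s; v = Q/A; hf = F*f*(L/D)*(v^2/(2g)).
Q = 34*4.833/(3600*1000) = 4.56450e-05 m^3/s
A = pi*(21.49e-3/2)^2 = 3.62713e-04 m^2, so v = Q/A = 0.125843 m/s
hf = 0.3544*0.02*(180/0.02149)*(0.125843^2/(2*9.81)) = 0.04792 m
Therefore the lateral friction head loss = 0.04792 m.


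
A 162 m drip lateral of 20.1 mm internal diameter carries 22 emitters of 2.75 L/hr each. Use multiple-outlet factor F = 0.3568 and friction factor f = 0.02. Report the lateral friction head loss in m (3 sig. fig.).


Approach: apply Darcy-Weisbach with the multiple-outlet F-factor, Q = n*q/(3600*1000) m^3/s; v = Q/A; hf = F*f*(L/D)*(v^2/(2g)).
Q = 22*2.75/(3600*1000) = 1.6806e-05 m^3/s
A = pi*(20.1e-3/2)^2 = 3.1731e-04 m^2, so v = Q/A = 0.052963 m/s
hf = 0.3568*0.02*(162/0.0201)*(0.052963^2/(2*9.81)) = 0.00822 m
Therefore the lateral friction head loss = 0.00822 m.


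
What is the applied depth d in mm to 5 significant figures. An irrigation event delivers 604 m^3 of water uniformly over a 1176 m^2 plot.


Approach: apply depth from volume over area, d = (V/A)*1000.
d = (604 / 1176) * 1000 = 513.61 mm
Therefore the applied depth d = 513.61 mm.


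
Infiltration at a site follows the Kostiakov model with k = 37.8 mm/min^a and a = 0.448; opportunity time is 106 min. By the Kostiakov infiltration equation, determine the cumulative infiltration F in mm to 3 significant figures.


Approach: apply the Kostiakov infiltration equation, F = k*t^a.
F = 37.8 * 106^0.448 = 305 mm
Therefore the cumulative infiltration F = 305 mm.


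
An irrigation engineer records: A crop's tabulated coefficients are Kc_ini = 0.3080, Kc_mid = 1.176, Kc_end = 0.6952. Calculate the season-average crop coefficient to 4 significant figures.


Approach: apply a simple seasonal average, Kc_avg = (Kc_ini + Kc_mid + Kc_end)/3.
Kc_avg = (0.3080 + 1.176 + 0.6952)/3 = 0.7264
Therefore the season-average crop coefficient = 0.7264.


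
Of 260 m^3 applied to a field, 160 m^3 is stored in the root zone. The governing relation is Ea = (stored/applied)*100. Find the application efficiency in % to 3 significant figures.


Ea = (160/260)*100 = 61.5 %
Therefore the application efficiency = 61.5 %.


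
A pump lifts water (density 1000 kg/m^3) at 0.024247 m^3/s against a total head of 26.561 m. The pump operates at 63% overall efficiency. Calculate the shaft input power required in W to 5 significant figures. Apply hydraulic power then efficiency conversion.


Approach: apply hydraulic power then efficiency conversion, P = rho*g*Q*H; P_in = P/eta.
Step 1 — hydraulic power (P = rho*g*Q*H):
  P = 1000 * 9.81 * 0.024247 * 26.561 = 6317.881 W
Step 2 — input power: P_in = P/eta = 6317.881 / 0.63 = 10028 W
Therefore the shaft input power required = 10028 W.


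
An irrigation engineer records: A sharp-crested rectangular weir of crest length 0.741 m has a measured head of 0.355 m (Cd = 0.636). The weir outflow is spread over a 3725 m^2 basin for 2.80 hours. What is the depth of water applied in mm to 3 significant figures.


Approach: apply the rectangular weir equation with a volume-to-depth conversion, Q = (2/3)*Cd*L*sqrt(2g)*H^1.5; d = Q*t/A * 1000.
Step 1 — weir discharge:
  Q = (2/3)*0.636*0.741*sqrt(2*9.81)*0.355^1.5 = 0.29436 m^3/s
Step 2 — volume: V = 0.29436 * 2.80*3600 = 2967.1 m^3
Step 3 — depth: d = V/A * 1000 = 2967.1/3725 * 1000 = 797 mm
Therefore the depth of water applied = 797 mm.


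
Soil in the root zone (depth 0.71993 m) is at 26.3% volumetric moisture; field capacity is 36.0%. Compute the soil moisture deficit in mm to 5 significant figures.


Approach: apply the soil moisture deficit relation, SMD = (FC - theta)/100 * depth * 1000.
SMD = (36.0 - 26.3)/100 * 0.71993 * 1000 = 69.833 mm
Therefore the soil moisture deficit = 69.833 mm.


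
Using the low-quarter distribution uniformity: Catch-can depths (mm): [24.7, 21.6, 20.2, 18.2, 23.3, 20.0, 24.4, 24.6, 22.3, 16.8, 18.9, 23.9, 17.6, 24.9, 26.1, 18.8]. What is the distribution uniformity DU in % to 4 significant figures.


Approach: apply the low-quarter distribution uniformity, DU = (mean of lowest quarter of readings / overall mean)*100.
sorted lowest 4 of 16: [16.8, 17.6, 18.2, 18.8] -> mean = 17.8500 mm
overall mean = 21.6438 mm
DU = (17.8500/21.6438)*100 = 82.47 %
Therefore the distribution uniformity DU = 82.47 %.


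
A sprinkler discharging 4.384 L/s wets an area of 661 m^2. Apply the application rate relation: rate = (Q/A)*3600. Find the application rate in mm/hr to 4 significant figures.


rate = (4.384 / 661) * 3600 = 23.88 mm/hr
Therefore the application rate = 23.88 mm/hr.


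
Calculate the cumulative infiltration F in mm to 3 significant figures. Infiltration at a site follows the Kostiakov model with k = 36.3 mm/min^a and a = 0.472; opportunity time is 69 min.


Approach: apply the Kostiakov infiltration equation, F = k*t^a.
F = 36.3 * 69^0.472 = 268 mm
Therefore the cumulative infiltration F = 268 mm.


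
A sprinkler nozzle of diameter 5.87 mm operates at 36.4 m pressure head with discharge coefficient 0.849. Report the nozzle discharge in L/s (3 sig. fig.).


Approach: apply the orifice equation, Q = Cd*A*sqrt(2*g*h), A = pi*(d/2)^2.
A = pi*(5.87e-3/2)^2 = 2.7062e-05 m^2
Q = 0.849 * 2.7062e-05 * sqrt(2*9.81*36.4) * 1000 = 0.614 L/s
Therefore the nozzle discharge = 0.614 L/s.


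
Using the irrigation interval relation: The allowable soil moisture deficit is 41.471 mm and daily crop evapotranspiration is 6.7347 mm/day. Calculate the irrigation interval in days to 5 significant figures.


Approach: apply the irrigation interval relation, interval = SMD / ETc.
interval = 41.471 / 6.7347 = 6.1578 days
Therefore the irrigation interval = 6.1578 days.


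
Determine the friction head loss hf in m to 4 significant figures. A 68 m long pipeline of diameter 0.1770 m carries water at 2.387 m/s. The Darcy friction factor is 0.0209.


Approach: apply the Darcy-Weisbach equation, hf = f*(L/D)*(v^2/(2g)).
hf = 0.0209 * (68/0.1770) * (2.387^2 / (2*9.81))
hf = 2.332 m
Therefore the friction head loss hf = 2.332 m.


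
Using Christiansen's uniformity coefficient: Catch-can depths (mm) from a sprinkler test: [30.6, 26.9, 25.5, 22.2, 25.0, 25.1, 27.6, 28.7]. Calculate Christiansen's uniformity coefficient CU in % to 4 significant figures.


Approach: apply Christiansen's uniformity coefficient, CU = (1 - mean_abs_deviation/mean)*100.
mean = 26.4500 mm
mean |d_i - mean| = 2.00000 mm
CU = (1 - 2.00000/26.4500)*100 = 92.44 %
Therefore Christiansen's uniformity coefficient CU = 92.44 %.


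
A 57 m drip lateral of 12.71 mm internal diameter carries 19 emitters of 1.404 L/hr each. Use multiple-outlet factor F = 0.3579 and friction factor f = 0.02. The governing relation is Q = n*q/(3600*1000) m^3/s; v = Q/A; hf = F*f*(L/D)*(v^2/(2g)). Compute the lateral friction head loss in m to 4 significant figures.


Q = 19*1.404/(3600*1000) = 7.41000e-06 m^3/s
A = pi*(12.71e-3/2)^2 = 1.26876e-04 m^2, so v = Q/A = 0.0584033 m/s
hf = 0.3579*0.02*(57/0.01271)*(0.0584033^2/(2*9.81)) = 0.005581 m
Therefore the lateral friction head loss = 0.005581 m.


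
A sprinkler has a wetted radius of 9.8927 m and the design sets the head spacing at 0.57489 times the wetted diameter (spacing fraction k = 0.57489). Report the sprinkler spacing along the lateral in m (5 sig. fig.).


Approach: apply the sprinkler spacing rule (spacing as a fraction of wetted diameter), S = k*(2*R).
S = 0.57489 * (2 * 9.8927) = 11.374 m
Therefore the sprinkler spacing along the lateral = 11.374 m.


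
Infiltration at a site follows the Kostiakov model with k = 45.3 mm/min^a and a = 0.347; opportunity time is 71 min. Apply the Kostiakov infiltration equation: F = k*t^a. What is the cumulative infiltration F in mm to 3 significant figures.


F = 45.3 * 71^0.347 = 199 mm
Therefore the cumulative infiltration F = 199 mm.


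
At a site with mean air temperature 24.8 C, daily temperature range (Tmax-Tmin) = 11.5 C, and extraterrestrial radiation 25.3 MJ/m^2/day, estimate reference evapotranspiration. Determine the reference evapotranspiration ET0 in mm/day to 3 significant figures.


Approach: apply the Hargreaves-Samani method, ET0 = 0.0023*(Tmean+17.8)*sqrt(Tmax-Tmin)*0.408*Ra.
ET0 = 0.0023*(24.8+17.8)*sqrt(11.5)*0.408*25.3 = 3.43 mm/day
Therefore the reference evapotranspiration ET0 = 3.43 mm/day.


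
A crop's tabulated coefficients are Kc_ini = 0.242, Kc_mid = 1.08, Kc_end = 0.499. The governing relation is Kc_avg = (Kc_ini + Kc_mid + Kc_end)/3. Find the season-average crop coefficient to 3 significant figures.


Kc_avg = (0.242 + 1.08 + 0.499)/3 = 0.607
Therefore the season-average crop coefficient = 0.607.


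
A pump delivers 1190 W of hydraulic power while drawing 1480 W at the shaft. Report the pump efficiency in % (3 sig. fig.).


Approach: apply the efficiency ratio, eta = (P_out/P_in)*100.
eta = (1190 / 1480) * 100 = 80.4 %
Therefore the pump efficiency = 80.4 %.


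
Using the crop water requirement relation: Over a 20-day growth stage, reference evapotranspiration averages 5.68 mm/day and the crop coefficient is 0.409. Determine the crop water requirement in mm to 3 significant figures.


Approach: apply the crop water requirement relation, CWR = ET0 * Kc * days.
CWR = 5.68 * 0.409 * 20 = 46.5 mm
Therefore the crop water requirement = 46.5 mm.


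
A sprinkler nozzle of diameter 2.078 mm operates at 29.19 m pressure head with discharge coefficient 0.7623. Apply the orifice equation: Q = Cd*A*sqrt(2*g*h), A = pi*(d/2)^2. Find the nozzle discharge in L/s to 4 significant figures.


A = pi*(2.078e-3/2)^2 = 3.39142e-06 m^2
Q = 0.7623 * 3.39142e-06 * sqrt(2*9.81*29.19) * 1000 = 0.06187 L/s
Therefore the nozzle discharge = 0.06187 L/s.


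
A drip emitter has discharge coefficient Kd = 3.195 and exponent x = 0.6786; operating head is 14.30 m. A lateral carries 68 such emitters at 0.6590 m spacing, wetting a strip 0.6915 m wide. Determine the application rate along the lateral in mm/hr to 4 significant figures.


Approach: apply the emitter equation with a lateral mass balance, q = Kd*h^x; Q = n*q; rate = Q/(n*spacing*width).
Step 1 — single emitter flow (q = Kd*h^x):
  q = 3.195 * 14.30^0.6786 = 19.4304 L/hr
Step 2 — total lateral flow: Q = 68 * 19.4304 = 1321.27 L/hr
Step 3 — wetted area: A = 68 * 0.6590 * 0.6915 = 30.9875 m^2
Step 4 — application rate: Q/A = 1321.27/30.9875 = 42.64 mm/hr
Therefore the application rate along the lateral = 42.64 mm/hr.


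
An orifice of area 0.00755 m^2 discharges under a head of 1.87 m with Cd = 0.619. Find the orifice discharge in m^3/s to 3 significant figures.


Approach: apply the orifice equation, Q = Cd*A*sqrt(2*g*h).
Q = 0.619 * 0.00755 * sqrt(2*9.81*1.87) = 0.0283 m^3/s
Therefore the orifice discharge = 0.0283 m^3/s.


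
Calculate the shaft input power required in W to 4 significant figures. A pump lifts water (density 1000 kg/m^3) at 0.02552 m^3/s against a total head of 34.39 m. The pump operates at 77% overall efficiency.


Approach: apply hydraulic power then efficiency conversion, P = rho*g*Q*H; P_in = P/eta.
Step 1 — hydraulic power (P = rho*g*Q*H):
  P = 1000 * 9.81 * 0.02552 * 34.39 = 8609.58 W
Step 2 — input power: P_in = P/eta = 8609.58 / 0.77 = 11180 W
Therefore the shaft input power required = 11180 W.


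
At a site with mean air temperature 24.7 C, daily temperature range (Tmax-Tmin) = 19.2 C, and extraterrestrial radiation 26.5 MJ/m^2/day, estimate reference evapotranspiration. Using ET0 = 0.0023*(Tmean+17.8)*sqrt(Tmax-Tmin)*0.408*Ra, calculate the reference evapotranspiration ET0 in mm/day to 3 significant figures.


ET0 = 0.0023*(24.7+17.8)*sqrt(19.2)*0.408*26.5 = 4.63 mm/day
Therefore the reference evapotranspiration ET0 = 4.63 mm/day.


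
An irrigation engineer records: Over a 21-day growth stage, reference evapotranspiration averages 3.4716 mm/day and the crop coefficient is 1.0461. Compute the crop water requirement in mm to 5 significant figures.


Approach: apply the crop water requirement relation, CWR = ET0 * Kc * days.
CWR = 3.4716 * 1.0461 * 21 = 76.264 mm
Therefore the crop water requirement = 76.264 mm.


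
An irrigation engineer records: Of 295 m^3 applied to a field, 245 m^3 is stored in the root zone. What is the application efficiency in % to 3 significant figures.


Approach: apply the application efficiency ratio, Ea = (stored/applied)*100.
Ea = (245/295)*100 = 83.1 %
Therefore the application efficiency = 83.1 %.


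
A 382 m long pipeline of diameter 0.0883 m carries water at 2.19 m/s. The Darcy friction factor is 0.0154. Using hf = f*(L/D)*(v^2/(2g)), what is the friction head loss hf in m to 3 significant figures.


hf = 0.0154 * (382/0.0883) * (2.19^2 / (2*9.81))
hf = 16.3 m
Therefore the friction head loss hf = 16.3 m.


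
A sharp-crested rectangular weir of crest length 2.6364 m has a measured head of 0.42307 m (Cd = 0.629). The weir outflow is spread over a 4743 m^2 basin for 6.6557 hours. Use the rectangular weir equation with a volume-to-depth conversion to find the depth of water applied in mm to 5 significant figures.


Approach: apply the rectangular weir equation with a volume-to-depth conversion, Q = (2/3)*Cd*L*sqrt(2g)*H^1.5; d = Q*t/A * 1000.
Step 1 — weir discharge:
  Q = (2/3)*0.629*2.6364*sqrt(2*9.81)*0.42307^1.5 = 1.347530 m^3/s
Step 2 — volume: V = 1.347530 * 6.6557*3600 = 32287.53 m^3
Step 3 — depth: d = V/A * 1000 = 32287.53/4743 * 1000 = 6807.4 mm
Therefore the depth of water applied = 6807.4 mm.


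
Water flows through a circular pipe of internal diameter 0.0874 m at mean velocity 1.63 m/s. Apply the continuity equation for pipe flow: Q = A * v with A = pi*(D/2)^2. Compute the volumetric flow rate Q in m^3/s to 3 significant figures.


A = pi*(0.0874/2)^2 = 0.0059995 m^2
Q = 0.0059995 * 1.63 = 0.00978 m^3/s
Therefore the volumetric flow rate Q = 0.00978 m^3/s.


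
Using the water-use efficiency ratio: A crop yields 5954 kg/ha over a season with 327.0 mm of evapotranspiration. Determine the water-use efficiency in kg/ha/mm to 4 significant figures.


Approach: apply the water-use efficiency ratio, WUE = yield/ET.
WUE = 5954 / 327.0 = 18.21 kg/ha/mm
Therefore the water-use efficiency = 18.21 kg/ha/mm.


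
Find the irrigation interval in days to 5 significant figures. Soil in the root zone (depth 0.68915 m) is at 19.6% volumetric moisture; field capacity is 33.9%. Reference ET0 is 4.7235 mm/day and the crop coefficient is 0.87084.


Approach: apply soil-water budget scheduling, SMD = (FC-theta)/100*depth*1000; ETc = ET0*Kc; interval = SMD/ETc.
Step 1 — soil moisture deficit:
  SMD = (33.9 - 19.6)/100 * 0.68915 * 1000 = 98.54845 mm
Step 2 — daily crop ET (ETc = ET0*Kc):
  ETc = 4.7235 * 0.87084 = 4.113413 mm/day
Step 3 — irrigation interval (SMD/ETc):
  interval = 98.54845 / 4.113413 = 23.958 days
Therefore the irrigation interval = 23.958 days.


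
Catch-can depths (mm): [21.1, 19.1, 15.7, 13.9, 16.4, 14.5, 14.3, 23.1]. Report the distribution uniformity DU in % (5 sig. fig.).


Approach: apply the low-quarter distribution uniformity, DU = (mean of lowest quarter of readings / overall mean)*100.
sorted lowest 2 of 8: [13.9, 14.3] -> mean = 14.10000 mm
overall mean = 17.26250 mm
DU = (14.10000/17.26250)*100 = 81.680 %
Therefore the distribution uniformity DU = 81.680 %.


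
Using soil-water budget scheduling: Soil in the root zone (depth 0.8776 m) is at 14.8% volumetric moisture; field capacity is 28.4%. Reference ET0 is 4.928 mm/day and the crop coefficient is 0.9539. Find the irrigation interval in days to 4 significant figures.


Approach: apply soil-water budget scheduling, SMD = (FC-theta)/100*depth*1000; ETc = ET0*Kc; interval = SMD/ETc.
Step 1 — soil moisture deficit:
  SMD = (28.4 - 14.8)/100 * 0.8776 * 1000 = 119.354 mm
Step 2 — daily crop ET (ETc = ET0*Kc):
  ETc = 4.928 * 0.9539 = 4.70082 mm/day
Step 3 — irrigation interval (SMD/ETc):
  interval = 119.354 / 4.70082 = 25.39 days
Therefore the irrigation interval = 25.39 days.


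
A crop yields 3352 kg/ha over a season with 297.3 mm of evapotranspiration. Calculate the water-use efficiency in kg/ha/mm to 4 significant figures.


Approach: apply the water-use efficiency ratio, WUE = yield/ET.
WUE = 3352 / 297.3 = 11.27 kg/ha/mm
Therefore the water-use efficiency = 11.27 kg/ha/mm.


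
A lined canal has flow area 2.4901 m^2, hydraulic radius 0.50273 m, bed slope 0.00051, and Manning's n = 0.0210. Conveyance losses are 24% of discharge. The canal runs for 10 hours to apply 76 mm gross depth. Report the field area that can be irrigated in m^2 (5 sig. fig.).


Approach: apply Manning's equation with a conveyance and depth budget, Q = (1/n)*A*R^(2/3)*S^(1/2); Q_field = Q*(1-loss); Area = Q_field*t/(d/1000).
Step 1 — canal discharge (Manning's equation):
  Q = (1/0.0210) * 2.4901 * 0.50273^(2/3) * 0.00051^(1/2) = 1.693060 m^3/s
Step 2 — delivered flow: Q_field = 1.693060*(1 - 24/100) = 1.286726 m^3/s
Step 3 — volume delivered: V = 1.286726 * 10*3600 = 46322.13 m^3
Step 4 — area served: A = V / (depth/1000) = 46322.13 / 0.076 = 609500 m^2
Therefore the field area that can be irrigated = 609500 m^2.


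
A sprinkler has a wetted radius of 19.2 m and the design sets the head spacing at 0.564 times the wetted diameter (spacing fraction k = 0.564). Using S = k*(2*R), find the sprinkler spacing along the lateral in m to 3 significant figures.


S = 0.564 * (2 * 19.2) = 21.7 m
Therefore the sprinkler spacing along the lateral = 21.7 m.


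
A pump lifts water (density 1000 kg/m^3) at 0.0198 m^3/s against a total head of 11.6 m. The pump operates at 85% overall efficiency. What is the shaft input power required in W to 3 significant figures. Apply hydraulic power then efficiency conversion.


Approach: apply hydraulic power then efficiency conversion, P = rho*g*Q*H; P_in = P/eta.
Step 1 — hydraulic power (P = rho*g*Q*H):
  P = 1000 * 9.81 * 0.0198 * 11.6 = 2253.2 W
Step 2 — input power: P_in = P/eta = 2253.2 / 0.85 = 2650 W
Therefore the shaft input power required = 2650 W.


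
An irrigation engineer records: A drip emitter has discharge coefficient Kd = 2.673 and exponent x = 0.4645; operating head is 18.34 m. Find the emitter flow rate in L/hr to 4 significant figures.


Approach: apply the emitter characteristic equation, q = Kd * h^x.
q = 2.673 * 18.34^0.4645 = 10.32 L/hr
Therefore the emitter flow rate = 10.32 L/hr.


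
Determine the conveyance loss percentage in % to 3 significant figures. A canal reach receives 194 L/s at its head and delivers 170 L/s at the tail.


Approach: apply the conveyance loss ratio, loss% = ((Q_head - Q_tail)/Q_head)*100.
loss = ((194 - 170)/194)*100 = 12.4 %
Therefore the conveyance loss percentage = 12.4 %.


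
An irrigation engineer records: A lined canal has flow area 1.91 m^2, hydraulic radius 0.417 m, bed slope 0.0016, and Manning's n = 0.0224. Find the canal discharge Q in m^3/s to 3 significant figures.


Approach: apply Manning's equation, Q = (1/n)*A*R^(2/3)*S^(1/2).
Q = (1/0.0224) * 1.91 * 0.417^(2/3) * 0.0016^(1/2) = 1.90 m^3/s
Therefore the canal discharge Q = 1.90 m^3/s.


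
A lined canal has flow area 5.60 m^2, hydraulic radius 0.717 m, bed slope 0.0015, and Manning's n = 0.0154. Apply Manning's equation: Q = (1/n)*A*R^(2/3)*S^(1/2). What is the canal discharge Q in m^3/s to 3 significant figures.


Q = (1/0.0154) * 5.60 * 0.717^(2/3) * 0.0015^(1/2) = 11.3 m^3/s
Therefore the canal discharge Q = 11.3 m^3/s.


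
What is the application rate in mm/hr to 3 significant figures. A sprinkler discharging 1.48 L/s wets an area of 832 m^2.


Approach: apply the application rate relation, rate = (Q/A)*3600.
rate = (1.48 / 832) * 3600 = 6.40 mm/hr
Therefore the application rate = 6.40 mm/hr.


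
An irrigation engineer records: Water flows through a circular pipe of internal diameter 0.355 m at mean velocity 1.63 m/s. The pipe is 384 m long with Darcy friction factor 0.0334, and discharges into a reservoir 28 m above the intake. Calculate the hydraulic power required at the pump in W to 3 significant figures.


Approach: apply continuity + Darcy-Weisbach + hydraulic power, Q = A*v; hf = f*(L/D)*(v^2/(2g)); H = static + hf; P = rho*g*Q*H.
Step 1 — flow rate (continuity, Q = A*v):
  A = pi*(0.355/2)^2 = 0.098980 m^2
  Q = 0.098980 * 1.63 = 0.16134 m^3/s
Step 2 — friction head loss (Darcy-Weisbach):
  hf = 0.0334 * (384/0.355) * (1.63^2 / (2*9.81))
  hf = 4.8924 m
Step 3 — total head: H = 28 + 4.8924 = 32.892 m
Step 4 — hydraulic power (P = rho*g*Q*H):
  P = 1000 * 9.81 * 0.16134 * 32.892 = 52100 W
Therefore the hydraulic power required at the pump = 52100 W.
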